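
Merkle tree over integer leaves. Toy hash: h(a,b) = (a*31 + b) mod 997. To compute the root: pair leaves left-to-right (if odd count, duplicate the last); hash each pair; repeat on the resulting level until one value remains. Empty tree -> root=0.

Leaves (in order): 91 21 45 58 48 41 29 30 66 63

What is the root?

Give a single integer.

Answer: 109

Derivation:
L0: [91, 21, 45, 58, 48, 41, 29, 30, 66, 63]
L1: h(91,21)=(91*31+21)%997=848 h(45,58)=(45*31+58)%997=456 h(48,41)=(48*31+41)%997=532 h(29,30)=(29*31+30)%997=929 h(66,63)=(66*31+63)%997=115 -> [848, 456, 532, 929, 115]
L2: h(848,456)=(848*31+456)%997=822 h(532,929)=(532*31+929)%997=472 h(115,115)=(115*31+115)%997=689 -> [822, 472, 689]
L3: h(822,472)=(822*31+472)%997=32 h(689,689)=(689*31+689)%997=114 -> [32, 114]
L4: h(32,114)=(32*31+114)%997=109 -> [109]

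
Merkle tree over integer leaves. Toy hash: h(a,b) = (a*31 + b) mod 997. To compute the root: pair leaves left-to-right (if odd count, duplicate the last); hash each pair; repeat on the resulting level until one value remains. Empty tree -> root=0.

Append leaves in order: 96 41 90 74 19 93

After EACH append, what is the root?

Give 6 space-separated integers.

After append 96 (leaves=[96]):
  L0: [96]
  root=96
After append 41 (leaves=[96, 41]):
  L0: [96, 41]
  L1: h(96,41)=(96*31+41)%997=26 -> [26]
  root=26
After append 90 (leaves=[96, 41, 90]):
  L0: [96, 41, 90]
  L1: h(96,41)=(96*31+41)%997=26 h(90,90)=(90*31+90)%997=886 -> [26, 886]
  L2: h(26,886)=(26*31+886)%997=695 -> [695]
  root=695
After append 74 (leaves=[96, 41, 90, 74]):
  L0: [96, 41, 90, 74]
  L1: h(96,41)=(96*31+41)%997=26 h(90,74)=(90*31+74)%997=870 -> [26, 870]
  L2: h(26,870)=(26*31+870)%997=679 -> [679]
  root=679
After append 19 (leaves=[96, 41, 90, 74, 19]):
  L0: [96, 41, 90, 74, 19]
  L1: h(96,41)=(96*31+41)%997=26 h(90,74)=(90*31+74)%997=870 h(19,19)=(19*31+19)%997=608 -> [26, 870, 608]
  L2: h(26,870)=(26*31+870)%997=679 h(608,608)=(608*31+608)%997=513 -> [679, 513]
  L3: h(679,513)=(679*31+513)%997=625 -> [625]
  root=625
After append 93 (leaves=[96, 41, 90, 74, 19, 93]):
  L0: [96, 41, 90, 74, 19, 93]
  L1: h(96,41)=(96*31+41)%997=26 h(90,74)=(90*31+74)%997=870 h(19,93)=(19*31+93)%997=682 -> [26, 870, 682]
  L2: h(26,870)=(26*31+870)%997=679 h(682,682)=(682*31+682)%997=887 -> [679, 887]
  L3: h(679,887)=(679*31+887)%997=2 -> [2]
  root=2

Answer: 96 26 695 679 625 2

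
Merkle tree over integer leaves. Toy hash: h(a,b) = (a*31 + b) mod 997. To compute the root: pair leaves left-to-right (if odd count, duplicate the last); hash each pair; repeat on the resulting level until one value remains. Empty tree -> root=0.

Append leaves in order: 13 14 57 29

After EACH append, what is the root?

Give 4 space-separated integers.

Answer: 13 417 793 765

Derivation:
After append 13 (leaves=[13]):
  L0: [13]
  root=13
After append 14 (leaves=[13, 14]):
  L0: [13, 14]
  L1: h(13,14)=(13*31+14)%997=417 -> [417]
  root=417
After append 57 (leaves=[13, 14, 57]):
  L0: [13, 14, 57]
  L1: h(13,14)=(13*31+14)%997=417 h(57,57)=(57*31+57)%997=827 -> [417, 827]
  L2: h(417,827)=(417*31+827)%997=793 -> [793]
  root=793
After append 29 (leaves=[13, 14, 57, 29]):
  L0: [13, 14, 57, 29]
  L1: h(13,14)=(13*31+14)%997=417 h(57,29)=(57*31+29)%997=799 -> [417, 799]
  L2: h(417,799)=(417*31+799)%997=765 -> [765]
  root=765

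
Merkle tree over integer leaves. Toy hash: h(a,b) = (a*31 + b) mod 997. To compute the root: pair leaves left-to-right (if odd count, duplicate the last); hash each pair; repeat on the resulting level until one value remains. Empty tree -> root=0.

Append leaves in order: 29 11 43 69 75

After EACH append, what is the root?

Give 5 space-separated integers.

After append 29 (leaves=[29]):
  L0: [29]
  root=29
After append 11 (leaves=[29, 11]):
  L0: [29, 11]
  L1: h(29,11)=(29*31+11)%997=910 -> [910]
  root=910
After append 43 (leaves=[29, 11, 43]):
  L0: [29, 11, 43]
  L1: h(29,11)=(29*31+11)%997=910 h(43,43)=(43*31+43)%997=379 -> [910, 379]
  L2: h(910,379)=(910*31+379)%997=673 -> [673]
  root=673
After append 69 (leaves=[29, 11, 43, 69]):
  L0: [29, 11, 43, 69]
  L1: h(29,11)=(29*31+11)%997=910 h(43,69)=(43*31+69)%997=405 -> [910, 405]
  L2: h(910,405)=(910*31+405)%997=699 -> [699]
  root=699
After append 75 (leaves=[29, 11, 43, 69, 75]):
  L0: [29, 11, 43, 69, 75]
  L1: h(29,11)=(29*31+11)%997=910 h(43,69)=(43*31+69)%997=405 h(75,75)=(75*31+75)%997=406 -> [910, 405, 406]
  L2: h(910,405)=(910*31+405)%997=699 h(406,406)=(406*31+406)%997=31 -> [699, 31]
  L3: h(699,31)=(699*31+31)%997=763 -> [763]
  root=763

Answer: 29 910 673 699 763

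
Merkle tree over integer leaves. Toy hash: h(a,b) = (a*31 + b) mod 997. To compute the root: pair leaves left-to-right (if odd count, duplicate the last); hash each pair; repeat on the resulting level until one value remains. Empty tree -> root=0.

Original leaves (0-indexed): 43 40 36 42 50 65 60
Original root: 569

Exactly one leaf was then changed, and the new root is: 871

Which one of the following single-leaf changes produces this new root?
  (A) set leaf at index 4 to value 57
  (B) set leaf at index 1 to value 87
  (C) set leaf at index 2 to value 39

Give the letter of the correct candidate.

Answer: B

Derivation:
Original leaves: [43, 40, 36, 42, 50, 65, 60]
Target new root: 871
Try each candidate change and compute the resulting root:
Candidate A: set leaf[4] = 57 -> leaves = [43, 40, 36, 42, 57, 65, 60]
  L0: [43, 40, 36, 42, 57, 65, 60]
  L1: h(43,40)=(43*31+40)%997=376 h(36,42)=(36*31+42)%997=161 h(57,65)=(57*31+65)%997=835 h(60,60)=(60*31+60)%997=923 -> [376, 161, 835, 923]
  L2: h(376,161)=(376*31+161)%997=850 h(835,923)=(835*31+923)%997=886 -> [850, 886]
  L3: h(850,886)=(850*31+886)%997=317 -> [317]
  root = 317 != target 871
Candidate B: set leaf[1] = 87 -> leaves = [43, 87, 36, 42, 50, 65, 60]
  L0: [43, 87, 36, 42, 50, 65, 60]
  L1: h(43,87)=(43*31+87)%997=423 h(36,42)=(36*31+42)%997=161 h(50,65)=(50*31+65)%997=618 h(60,60)=(60*31+60)%997=923 -> [423, 161, 618, 923]
  L2: h(423,161)=(423*31+161)%997=313 h(618,923)=(618*31+923)%997=141 -> [313, 141]
  L3: h(313,141)=(313*31+141)%997=871 -> [871]
  root = 871 == target 871  ** MATCH **
Candidate C: set leaf[2] = 39 -> leaves = [43, 40, 39, 42, 50, 65, 60]
  L0: [43, 40, 39, 42, 50, 65, 60]
  L1: h(43,40)=(43*31+40)%997=376 h(39,42)=(39*31+42)%997=254 h(50,65)=(50*31+65)%997=618 h(60,60)=(60*31+60)%997=923 -> [376, 254, 618, 923]
  L2: h(376,254)=(376*31+254)%997=943 h(618,923)=(618*31+923)%997=141 -> [943, 141]
  L3: h(943,141)=(943*31+141)%997=461 -> [461]
  root = 461 != target 871
Candidate B produces the target root.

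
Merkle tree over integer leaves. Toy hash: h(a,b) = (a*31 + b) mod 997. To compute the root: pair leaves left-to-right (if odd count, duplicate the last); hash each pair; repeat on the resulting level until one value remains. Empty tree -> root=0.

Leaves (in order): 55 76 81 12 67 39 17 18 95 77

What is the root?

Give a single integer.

Answer: 700

Derivation:
L0: [55, 76, 81, 12, 67, 39, 17, 18, 95, 77]
L1: h(55,76)=(55*31+76)%997=784 h(81,12)=(81*31+12)%997=529 h(67,39)=(67*31+39)%997=122 h(17,18)=(17*31+18)%997=545 h(95,77)=(95*31+77)%997=31 -> [784, 529, 122, 545, 31]
L2: h(784,529)=(784*31+529)%997=905 h(122,545)=(122*31+545)%997=339 h(31,31)=(31*31+31)%997=992 -> [905, 339, 992]
L3: h(905,339)=(905*31+339)%997=478 h(992,992)=(992*31+992)%997=837 -> [478, 837]
L4: h(478,837)=(478*31+837)%997=700 -> [700]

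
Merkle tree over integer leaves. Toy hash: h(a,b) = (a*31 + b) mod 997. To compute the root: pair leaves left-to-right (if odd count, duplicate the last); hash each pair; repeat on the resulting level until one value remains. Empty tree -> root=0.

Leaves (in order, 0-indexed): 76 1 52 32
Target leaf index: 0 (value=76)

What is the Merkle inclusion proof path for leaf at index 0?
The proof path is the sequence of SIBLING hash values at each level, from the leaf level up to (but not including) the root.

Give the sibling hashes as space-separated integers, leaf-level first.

Answer: 1 647

Derivation:
L0 (leaves): [76, 1, 52, 32], target index=0
L1: h(76,1)=(76*31+1)%997=363 [pair 0] h(52,32)=(52*31+32)%997=647 [pair 1] -> [363, 647]
  Sibling for proof at L0: 1
L2: h(363,647)=(363*31+647)%997=933 [pair 0] -> [933]
  Sibling for proof at L1: 647
Root: 933
Proof path (sibling hashes from leaf to root): [1, 647]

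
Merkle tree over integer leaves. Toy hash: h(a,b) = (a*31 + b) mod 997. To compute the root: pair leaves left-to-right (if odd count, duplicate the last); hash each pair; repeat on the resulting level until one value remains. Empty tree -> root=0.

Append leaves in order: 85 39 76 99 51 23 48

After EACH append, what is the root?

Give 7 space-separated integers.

After append 85 (leaves=[85]):
  L0: [85]
  root=85
After append 39 (leaves=[85, 39]):
  L0: [85, 39]
  L1: h(85,39)=(85*31+39)%997=680 -> [680]
  root=680
After append 76 (leaves=[85, 39, 76]):
  L0: [85, 39, 76]
  L1: h(85,39)=(85*31+39)%997=680 h(76,76)=(76*31+76)%997=438 -> [680, 438]
  L2: h(680,438)=(680*31+438)%997=581 -> [581]
  root=581
After append 99 (leaves=[85, 39, 76, 99]):
  L0: [85, 39, 76, 99]
  L1: h(85,39)=(85*31+39)%997=680 h(76,99)=(76*31+99)%997=461 -> [680, 461]
  L2: h(680,461)=(680*31+461)%997=604 -> [604]
  root=604
After append 51 (leaves=[85, 39, 76, 99, 51]):
  L0: [85, 39, 76, 99, 51]
  L1: h(85,39)=(85*31+39)%997=680 h(76,99)=(76*31+99)%997=461 h(51,51)=(51*31+51)%997=635 -> [680, 461, 635]
  L2: h(680,461)=(680*31+461)%997=604 h(635,635)=(635*31+635)%997=380 -> [604, 380]
  L3: h(604,380)=(604*31+380)%997=161 -> [161]
  root=161
After append 23 (leaves=[85, 39, 76, 99, 51, 23]):
  L0: [85, 39, 76, 99, 51, 23]
  L1: h(85,39)=(85*31+39)%997=680 h(76,99)=(76*31+99)%997=461 h(51,23)=(51*31+23)%997=607 -> [680, 461, 607]
  L2: h(680,461)=(680*31+461)%997=604 h(607,607)=(607*31+607)%997=481 -> [604, 481]
  L3: h(604,481)=(604*31+481)%997=262 -> [262]
  root=262
After append 48 (leaves=[85, 39, 76, 99, 51, 23, 48]):
  L0: [85, 39, 76, 99, 51, 23, 48]
  L1: h(85,39)=(85*31+39)%997=680 h(76,99)=(76*31+99)%997=461 h(51,23)=(51*31+23)%997=607 h(48,48)=(48*31+48)%997=539 -> [680, 461, 607, 539]
  L2: h(680,461)=(680*31+461)%997=604 h(607,539)=(607*31+539)%997=413 -> [604, 413]
  L3: h(604,413)=(604*31+413)%997=194 -> [194]
  root=194

Answer: 85 680 581 604 161 262 194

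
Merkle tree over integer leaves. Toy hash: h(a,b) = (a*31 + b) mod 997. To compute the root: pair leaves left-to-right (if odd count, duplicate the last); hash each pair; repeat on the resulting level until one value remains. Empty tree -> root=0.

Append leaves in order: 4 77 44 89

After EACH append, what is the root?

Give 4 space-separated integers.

Answer: 4 201 660 705

Derivation:
After append 4 (leaves=[4]):
  L0: [4]
  root=4
After append 77 (leaves=[4, 77]):
  L0: [4, 77]
  L1: h(4,77)=(4*31+77)%997=201 -> [201]
  root=201
After append 44 (leaves=[4, 77, 44]):
  L0: [4, 77, 44]
  L1: h(4,77)=(4*31+77)%997=201 h(44,44)=(44*31+44)%997=411 -> [201, 411]
  L2: h(201,411)=(201*31+411)%997=660 -> [660]
  root=660
After append 89 (leaves=[4, 77, 44, 89]):
  L0: [4, 77, 44, 89]
  L1: h(4,77)=(4*31+77)%997=201 h(44,89)=(44*31+89)%997=456 -> [201, 456]
  L2: h(201,456)=(201*31+456)%997=705 -> [705]
  root=705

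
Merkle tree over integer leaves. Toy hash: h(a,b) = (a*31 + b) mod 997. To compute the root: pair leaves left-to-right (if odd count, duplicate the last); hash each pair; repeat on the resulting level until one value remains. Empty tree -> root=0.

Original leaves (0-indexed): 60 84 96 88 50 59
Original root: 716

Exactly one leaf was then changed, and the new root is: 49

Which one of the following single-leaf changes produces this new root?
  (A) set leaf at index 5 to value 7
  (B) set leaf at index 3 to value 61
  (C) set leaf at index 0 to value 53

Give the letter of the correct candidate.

Original leaves: [60, 84, 96, 88, 50, 59]
Target new root: 49
Try each candidate change and compute the resulting root:
Candidate A: set leaf[5] = 7 -> leaves = [60, 84, 96, 88, 50, 7]
  L0: [60, 84, 96, 88, 50, 7]
  L1: h(60,84)=(60*31+84)%997=947 h(96,88)=(96*31+88)%997=73 h(50,7)=(50*31+7)%997=560 -> [947, 73, 560]
  L2: h(947,73)=(947*31+73)%997=517 h(560,560)=(560*31+560)%997=971 -> [517, 971]
  L3: h(517,971)=(517*31+971)%997=49 -> [49]
  root = 49 == target 49  ** MATCH **
Candidate B: set leaf[3] = 61 -> leaves = [60, 84, 96, 61, 50, 59]
  L0: [60, 84, 96, 61, 50, 59]
  L1: h(60,84)=(60*31+84)%997=947 h(96,61)=(96*31+61)%997=46 h(50,59)=(50*31+59)%997=612 -> [947, 46, 612]
  L2: h(947,46)=(947*31+46)%997=490 h(612,612)=(612*31+612)%997=641 -> [490, 641]
  L3: h(490,641)=(490*31+641)%997=876 -> [876]
  root = 876 != target 49
Candidate C: set leaf[0] = 53 -> leaves = [53, 84, 96, 88, 50, 59]
  L0: [53, 84, 96, 88, 50, 59]
  L1: h(53,84)=(53*31+84)%997=730 h(96,88)=(96*31+88)%997=73 h(50,59)=(50*31+59)%997=612 -> [730, 73, 612]
  L2: h(730,73)=(730*31+73)%997=769 h(612,612)=(612*31+612)%997=641 -> [769, 641]
  L3: h(769,641)=(769*31+641)%997=552 -> [552]
  root = 552 != target 49
Candidate A produces the target root.

Answer: A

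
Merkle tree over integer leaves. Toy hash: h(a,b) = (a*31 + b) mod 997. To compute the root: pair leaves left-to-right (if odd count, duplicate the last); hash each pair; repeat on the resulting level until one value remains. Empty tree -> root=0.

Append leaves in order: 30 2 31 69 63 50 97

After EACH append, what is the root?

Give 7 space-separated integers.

Answer: 30 932 971 12 79 660 764

Derivation:
After append 30 (leaves=[30]):
  L0: [30]
  root=30
After append 2 (leaves=[30, 2]):
  L0: [30, 2]
  L1: h(30,2)=(30*31+2)%997=932 -> [932]
  root=932
After append 31 (leaves=[30, 2, 31]):
  L0: [30, 2, 31]
  L1: h(30,2)=(30*31+2)%997=932 h(31,31)=(31*31+31)%997=992 -> [932, 992]
  L2: h(932,992)=(932*31+992)%997=971 -> [971]
  root=971
After append 69 (leaves=[30, 2, 31, 69]):
  L0: [30, 2, 31, 69]
  L1: h(30,2)=(30*31+2)%997=932 h(31,69)=(31*31+69)%997=33 -> [932, 33]
  L2: h(932,33)=(932*31+33)%997=12 -> [12]
  root=12
After append 63 (leaves=[30, 2, 31, 69, 63]):
  L0: [30, 2, 31, 69, 63]
  L1: h(30,2)=(30*31+2)%997=932 h(31,69)=(31*31+69)%997=33 h(63,63)=(63*31+63)%997=22 -> [932, 33, 22]
  L2: h(932,33)=(932*31+33)%997=12 h(22,22)=(22*31+22)%997=704 -> [12, 704]
  L3: h(12,704)=(12*31+704)%997=79 -> [79]
  root=79
After append 50 (leaves=[30, 2, 31, 69, 63, 50]):
  L0: [30, 2, 31, 69, 63, 50]
  L1: h(30,2)=(30*31+2)%997=932 h(31,69)=(31*31+69)%997=33 h(63,50)=(63*31+50)%997=9 -> [932, 33, 9]
  L2: h(932,33)=(932*31+33)%997=12 h(9,9)=(9*31+9)%997=288 -> [12, 288]
  L3: h(12,288)=(12*31+288)%997=660 -> [660]
  root=660
After append 97 (leaves=[30, 2, 31, 69, 63, 50, 97]):
  L0: [30, 2, 31, 69, 63, 50, 97]
  L1: h(30,2)=(30*31+2)%997=932 h(31,69)=(31*31+69)%997=33 h(63,50)=(63*31+50)%997=9 h(97,97)=(97*31+97)%997=113 -> [932, 33, 9, 113]
  L2: h(932,33)=(932*31+33)%997=12 h(9,113)=(9*31+113)%997=392 -> [12, 392]
  L3: h(12,392)=(12*31+392)%997=764 -> [764]
  root=764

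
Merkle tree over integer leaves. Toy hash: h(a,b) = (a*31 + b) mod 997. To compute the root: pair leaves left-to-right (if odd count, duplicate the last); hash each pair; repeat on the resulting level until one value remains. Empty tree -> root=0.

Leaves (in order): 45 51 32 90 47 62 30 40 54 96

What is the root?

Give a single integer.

Answer: 583

Derivation:
L0: [45, 51, 32, 90, 47, 62, 30, 40, 54, 96]
L1: h(45,51)=(45*31+51)%997=449 h(32,90)=(32*31+90)%997=85 h(47,62)=(47*31+62)%997=522 h(30,40)=(30*31+40)%997=970 h(54,96)=(54*31+96)%997=773 -> [449, 85, 522, 970, 773]
L2: h(449,85)=(449*31+85)%997=46 h(522,970)=(522*31+970)%997=203 h(773,773)=(773*31+773)%997=808 -> [46, 203, 808]
L3: h(46,203)=(46*31+203)%997=632 h(808,808)=(808*31+808)%997=931 -> [632, 931]
L4: h(632,931)=(632*31+931)%997=583 -> [583]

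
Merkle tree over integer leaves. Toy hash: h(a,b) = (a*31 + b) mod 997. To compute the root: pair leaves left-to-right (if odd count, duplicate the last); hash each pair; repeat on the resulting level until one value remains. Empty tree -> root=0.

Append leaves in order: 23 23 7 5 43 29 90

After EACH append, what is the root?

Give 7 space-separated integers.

Answer: 23 736 109 107 490 42 563

Derivation:
After append 23 (leaves=[23]):
  L0: [23]
  root=23
After append 23 (leaves=[23, 23]):
  L0: [23, 23]
  L1: h(23,23)=(23*31+23)%997=736 -> [736]
  root=736
After append 7 (leaves=[23, 23, 7]):
  L0: [23, 23, 7]
  L1: h(23,23)=(23*31+23)%997=736 h(7,7)=(7*31+7)%997=224 -> [736, 224]
  L2: h(736,224)=(736*31+224)%997=109 -> [109]
  root=109
After append 5 (leaves=[23, 23, 7, 5]):
  L0: [23, 23, 7, 5]
  L1: h(23,23)=(23*31+23)%997=736 h(7,5)=(7*31+5)%997=222 -> [736, 222]
  L2: h(736,222)=(736*31+222)%997=107 -> [107]
  root=107
After append 43 (leaves=[23, 23, 7, 5, 43]):
  L0: [23, 23, 7, 5, 43]
  L1: h(23,23)=(23*31+23)%997=736 h(7,5)=(7*31+5)%997=222 h(43,43)=(43*31+43)%997=379 -> [736, 222, 379]
  L2: h(736,222)=(736*31+222)%997=107 h(379,379)=(379*31+379)%997=164 -> [107, 164]
  L3: h(107,164)=(107*31+164)%997=490 -> [490]
  root=490
After append 29 (leaves=[23, 23, 7, 5, 43, 29]):
  L0: [23, 23, 7, 5, 43, 29]
  L1: h(23,23)=(23*31+23)%997=736 h(7,5)=(7*31+5)%997=222 h(43,29)=(43*31+29)%997=365 -> [736, 222, 365]
  L2: h(736,222)=(736*31+222)%997=107 h(365,365)=(365*31+365)%997=713 -> [107, 713]
  L3: h(107,713)=(107*31+713)%997=42 -> [42]
  root=42
After append 90 (leaves=[23, 23, 7, 5, 43, 29, 90]):
  L0: [23, 23, 7, 5, 43, 29, 90]
  L1: h(23,23)=(23*31+23)%997=736 h(7,5)=(7*31+5)%997=222 h(43,29)=(43*31+29)%997=365 h(90,90)=(90*31+90)%997=886 -> [736, 222, 365, 886]
  L2: h(736,222)=(736*31+222)%997=107 h(365,886)=(365*31+886)%997=237 -> [107, 237]
  L3: h(107,237)=(107*31+237)%997=563 -> [563]
  root=563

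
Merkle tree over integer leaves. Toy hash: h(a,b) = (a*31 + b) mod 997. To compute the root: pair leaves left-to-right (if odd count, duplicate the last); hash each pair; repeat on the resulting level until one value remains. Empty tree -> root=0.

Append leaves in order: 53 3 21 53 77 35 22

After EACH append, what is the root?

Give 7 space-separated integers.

Answer: 53 649 851 883 539 192 468

Derivation:
After append 53 (leaves=[53]):
  L0: [53]
  root=53
After append 3 (leaves=[53, 3]):
  L0: [53, 3]
  L1: h(53,3)=(53*31+3)%997=649 -> [649]
  root=649
After append 21 (leaves=[53, 3, 21]):
  L0: [53, 3, 21]
  L1: h(53,3)=(53*31+3)%997=649 h(21,21)=(21*31+21)%997=672 -> [649, 672]
  L2: h(649,672)=(649*31+672)%997=851 -> [851]
  root=851
After append 53 (leaves=[53, 3, 21, 53]):
  L0: [53, 3, 21, 53]
  L1: h(53,3)=(53*31+3)%997=649 h(21,53)=(21*31+53)%997=704 -> [649, 704]
  L2: h(649,704)=(649*31+704)%997=883 -> [883]
  root=883
After append 77 (leaves=[53, 3, 21, 53, 77]):
  L0: [53, 3, 21, 53, 77]
  L1: h(53,3)=(53*31+3)%997=649 h(21,53)=(21*31+53)%997=704 h(77,77)=(77*31+77)%997=470 -> [649, 704, 470]
  L2: h(649,704)=(649*31+704)%997=883 h(470,470)=(470*31+470)%997=85 -> [883, 85]
  L3: h(883,85)=(883*31+85)%997=539 -> [539]
  root=539
After append 35 (leaves=[53, 3, 21, 53, 77, 35]):
  L0: [53, 3, 21, 53, 77, 35]
  L1: h(53,3)=(53*31+3)%997=649 h(21,53)=(21*31+53)%997=704 h(77,35)=(77*31+35)%997=428 -> [649, 704, 428]
  L2: h(649,704)=(649*31+704)%997=883 h(428,428)=(428*31+428)%997=735 -> [883, 735]
  L3: h(883,735)=(883*31+735)%997=192 -> [192]
  root=192
After append 22 (leaves=[53, 3, 21, 53, 77, 35, 22]):
  L0: [53, 3, 21, 53, 77, 35, 22]
  L1: h(53,3)=(53*31+3)%997=649 h(21,53)=(21*31+53)%997=704 h(77,35)=(77*31+35)%997=428 h(22,22)=(22*31+22)%997=704 -> [649, 704, 428, 704]
  L2: h(649,704)=(649*31+704)%997=883 h(428,704)=(428*31+704)%997=14 -> [883, 14]
  L3: h(883,14)=(883*31+14)%997=468 -> [468]
  root=468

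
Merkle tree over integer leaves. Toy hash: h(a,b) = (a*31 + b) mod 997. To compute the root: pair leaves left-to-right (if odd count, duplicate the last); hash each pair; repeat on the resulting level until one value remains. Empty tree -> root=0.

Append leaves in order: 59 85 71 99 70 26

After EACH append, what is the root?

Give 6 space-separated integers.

After append 59 (leaves=[59]):
  L0: [59]
  root=59
After append 85 (leaves=[59, 85]):
  L0: [59, 85]
  L1: h(59,85)=(59*31+85)%997=917 -> [917]
  root=917
After append 71 (leaves=[59, 85, 71]):
  L0: [59, 85, 71]
  L1: h(59,85)=(59*31+85)%997=917 h(71,71)=(71*31+71)%997=278 -> [917, 278]
  L2: h(917,278)=(917*31+278)%997=789 -> [789]
  root=789
After append 99 (leaves=[59, 85, 71, 99]):
  L0: [59, 85, 71, 99]
  L1: h(59,85)=(59*31+85)%997=917 h(71,99)=(71*31+99)%997=306 -> [917, 306]
  L2: h(917,306)=(917*31+306)%997=817 -> [817]
  root=817
After append 70 (leaves=[59, 85, 71, 99, 70]):
  L0: [59, 85, 71, 99, 70]
  L1: h(59,85)=(59*31+85)%997=917 h(71,99)=(71*31+99)%997=306 h(70,70)=(70*31+70)%997=246 -> [917, 306, 246]
  L2: h(917,306)=(917*31+306)%997=817 h(246,246)=(246*31+246)%997=893 -> [817, 893]
  L3: h(817,893)=(817*31+893)%997=298 -> [298]
  root=298
After append 26 (leaves=[59, 85, 71, 99, 70, 26]):
  L0: [59, 85, 71, 99, 70, 26]
  L1: h(59,85)=(59*31+85)%997=917 h(71,99)=(71*31+99)%997=306 h(70,26)=(70*31+26)%997=202 -> [917, 306, 202]
  L2: h(917,306)=(917*31+306)%997=817 h(202,202)=(202*31+202)%997=482 -> [817, 482]
  L3: h(817,482)=(817*31+482)%997=884 -> [884]
  root=884

Answer: 59 917 789 817 298 884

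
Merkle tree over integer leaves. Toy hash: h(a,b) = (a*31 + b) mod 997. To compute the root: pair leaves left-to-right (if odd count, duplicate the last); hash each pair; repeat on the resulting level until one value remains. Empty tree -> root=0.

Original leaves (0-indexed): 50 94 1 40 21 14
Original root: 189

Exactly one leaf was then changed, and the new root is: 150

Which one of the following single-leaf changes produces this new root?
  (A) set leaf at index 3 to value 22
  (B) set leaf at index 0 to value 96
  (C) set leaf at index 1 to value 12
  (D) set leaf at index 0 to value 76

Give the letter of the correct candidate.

Original leaves: [50, 94, 1, 40, 21, 14]
Target new root: 150
Try each candidate change and compute the resulting root:
Candidate A: set leaf[3] = 22 -> leaves = [50, 94, 1, 22, 21, 14]
  L0: [50, 94, 1, 22, 21, 14]
  L1: h(50,94)=(50*31+94)%997=647 h(1,22)=(1*31+22)%997=53 h(21,14)=(21*31+14)%997=665 -> [647, 53, 665]
  L2: h(647,53)=(647*31+53)%997=170 h(665,665)=(665*31+665)%997=343 -> [170, 343]
  L3: h(170,343)=(170*31+343)%997=628 -> [628]
  root = 628 != target 150
Candidate B: set leaf[0] = 96 -> leaves = [96, 94, 1, 40, 21, 14]
  L0: [96, 94, 1, 40, 21, 14]
  L1: h(96,94)=(96*31+94)%997=79 h(1,40)=(1*31+40)%997=71 h(21,14)=(21*31+14)%997=665 -> [79, 71, 665]
  L2: h(79,71)=(79*31+71)%997=526 h(665,665)=(665*31+665)%997=343 -> [526, 343]
  L3: h(526,343)=(526*31+343)%997=697 -> [697]
  root = 697 != target 150
Candidate C: set leaf[1] = 12 -> leaves = [50, 12, 1, 40, 21, 14]
  L0: [50, 12, 1, 40, 21, 14]
  L1: h(50,12)=(50*31+12)%997=565 h(1,40)=(1*31+40)%997=71 h(21,14)=(21*31+14)%997=665 -> [565, 71, 665]
  L2: h(565,71)=(565*31+71)%997=637 h(665,665)=(665*31+665)%997=343 -> [637, 343]
  L3: h(637,343)=(637*31+343)%997=150 -> [150]
  root = 150 == target 150  ** MATCH **
Candidate D: set leaf[0] = 76 -> leaves = [76, 94, 1, 40, 21, 14]
  L0: [76, 94, 1, 40, 21, 14]
  L1: h(76,94)=(76*31+94)%997=456 h(1,40)=(1*31+40)%997=71 h(21,14)=(21*31+14)%997=665 -> [456, 71, 665]
  L2: h(456,71)=(456*31+71)%997=249 h(665,665)=(665*31+665)%997=343 -> [249, 343]
  L3: h(249,343)=(249*31+343)%997=86 -> [86]
  root = 86 != target 150
Candidate C produces the target root.

Answer: C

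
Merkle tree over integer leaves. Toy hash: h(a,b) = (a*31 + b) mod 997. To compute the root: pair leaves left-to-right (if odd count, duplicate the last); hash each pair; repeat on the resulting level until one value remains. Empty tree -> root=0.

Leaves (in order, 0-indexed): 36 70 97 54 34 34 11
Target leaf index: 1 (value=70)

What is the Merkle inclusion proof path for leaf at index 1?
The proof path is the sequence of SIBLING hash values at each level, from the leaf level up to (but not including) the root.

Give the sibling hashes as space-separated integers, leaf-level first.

Answer: 36 70 182

Derivation:
L0 (leaves): [36, 70, 97, 54, 34, 34, 11], target index=1
L1: h(36,70)=(36*31+70)%997=189 [pair 0] h(97,54)=(97*31+54)%997=70 [pair 1] h(34,34)=(34*31+34)%997=91 [pair 2] h(11,11)=(11*31+11)%997=352 [pair 3] -> [189, 70, 91, 352]
  Sibling for proof at L0: 36
L2: h(189,70)=(189*31+70)%997=944 [pair 0] h(91,352)=(91*31+352)%997=182 [pair 1] -> [944, 182]
  Sibling for proof at L1: 70
L3: h(944,182)=(944*31+182)%997=533 [pair 0] -> [533]
  Sibling for proof at L2: 182
Root: 533
Proof path (sibling hashes from leaf to root): [36, 70, 182]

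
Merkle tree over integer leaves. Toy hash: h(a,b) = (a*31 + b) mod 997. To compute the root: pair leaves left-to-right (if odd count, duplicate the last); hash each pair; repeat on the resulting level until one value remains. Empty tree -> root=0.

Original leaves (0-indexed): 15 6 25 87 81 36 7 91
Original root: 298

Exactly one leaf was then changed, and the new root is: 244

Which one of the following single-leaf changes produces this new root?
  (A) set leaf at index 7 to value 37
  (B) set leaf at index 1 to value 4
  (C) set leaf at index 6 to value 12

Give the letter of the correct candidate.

Answer: A

Derivation:
Original leaves: [15, 6, 25, 87, 81, 36, 7, 91]
Target new root: 244
Try each candidate change and compute the resulting root:
Candidate A: set leaf[7] = 37 -> leaves = [15, 6, 25, 87, 81, 36, 7, 37]
  L0: [15, 6, 25, 87, 81, 36, 7, 37]
  L1: h(15,6)=(15*31+6)%997=471 h(25,87)=(25*31+87)%997=862 h(81,36)=(81*31+36)%997=553 h(7,37)=(7*31+37)%997=254 -> [471, 862, 553, 254]
  L2: h(471,862)=(471*31+862)%997=508 h(553,254)=(553*31+254)%997=448 -> [508, 448]
  L3: h(508,448)=(508*31+448)%997=244 -> [244]
  root = 244 == target 244  ** MATCH **
Candidate B: set leaf[1] = 4 -> leaves = [15, 4, 25, 87, 81, 36, 7, 91]
  L0: [15, 4, 25, 87, 81, 36, 7, 91]
  L1: h(15,4)=(15*31+4)%997=469 h(25,87)=(25*31+87)%997=862 h(81,36)=(81*31+36)%997=553 h(7,91)=(7*31+91)%997=308 -> [469, 862, 553, 308]
  L2: h(469,862)=(469*31+862)%997=446 h(553,308)=(553*31+308)%997=502 -> [446, 502]
  L3: h(446,502)=(446*31+502)%997=370 -> [370]
  root = 370 != target 244
Candidate C: set leaf[6] = 12 -> leaves = [15, 6, 25, 87, 81, 36, 12, 91]
  L0: [15, 6, 25, 87, 81, 36, 12, 91]
  L1: h(15,6)=(15*31+6)%997=471 h(25,87)=(25*31+87)%997=862 h(81,36)=(81*31+36)%997=553 h(12,91)=(12*31+91)%997=463 -> [471, 862, 553, 463]
  L2: h(471,862)=(471*31+862)%997=508 h(553,463)=(553*31+463)%997=657 -> [508, 657]
  L3: h(508,657)=(508*31+657)%997=453 -> [453]
  root = 453 != target 244
Candidate A produces the target root.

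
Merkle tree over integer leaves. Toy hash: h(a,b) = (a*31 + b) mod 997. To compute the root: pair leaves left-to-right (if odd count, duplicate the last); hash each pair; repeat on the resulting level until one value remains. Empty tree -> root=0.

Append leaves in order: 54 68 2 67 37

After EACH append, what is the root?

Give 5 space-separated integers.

Answer: 54 745 228 293 112

Derivation:
After append 54 (leaves=[54]):
  L0: [54]
  root=54
After append 68 (leaves=[54, 68]):
  L0: [54, 68]
  L1: h(54,68)=(54*31+68)%997=745 -> [745]
  root=745
After append 2 (leaves=[54, 68, 2]):
  L0: [54, 68, 2]
  L1: h(54,68)=(54*31+68)%997=745 h(2,2)=(2*31+2)%997=64 -> [745, 64]
  L2: h(745,64)=(745*31+64)%997=228 -> [228]
  root=228
After append 67 (leaves=[54, 68, 2, 67]):
  L0: [54, 68, 2, 67]
  L1: h(54,68)=(54*31+68)%997=745 h(2,67)=(2*31+67)%997=129 -> [745, 129]
  L2: h(745,129)=(745*31+129)%997=293 -> [293]
  root=293
After append 37 (leaves=[54, 68, 2, 67, 37]):
  L0: [54, 68, 2, 67, 37]
  L1: h(54,68)=(54*31+68)%997=745 h(2,67)=(2*31+67)%997=129 h(37,37)=(37*31+37)%997=187 -> [745, 129, 187]
  L2: h(745,129)=(745*31+129)%997=293 h(187,187)=(187*31+187)%997=2 -> [293, 2]
  L3: h(293,2)=(293*31+2)%997=112 -> [112]
  root=112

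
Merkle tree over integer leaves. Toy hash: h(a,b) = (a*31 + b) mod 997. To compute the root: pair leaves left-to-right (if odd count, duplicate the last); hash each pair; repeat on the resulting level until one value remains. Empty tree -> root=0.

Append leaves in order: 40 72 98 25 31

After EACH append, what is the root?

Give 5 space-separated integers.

Answer: 40 315 937 864 702

Derivation:
After append 40 (leaves=[40]):
  L0: [40]
  root=40
After append 72 (leaves=[40, 72]):
  L0: [40, 72]
  L1: h(40,72)=(40*31+72)%997=315 -> [315]
  root=315
After append 98 (leaves=[40, 72, 98]):
  L0: [40, 72, 98]
  L1: h(40,72)=(40*31+72)%997=315 h(98,98)=(98*31+98)%997=145 -> [315, 145]
  L2: h(315,145)=(315*31+145)%997=937 -> [937]
  root=937
After append 25 (leaves=[40, 72, 98, 25]):
  L0: [40, 72, 98, 25]
  L1: h(40,72)=(40*31+72)%997=315 h(98,25)=(98*31+25)%997=72 -> [315, 72]
  L2: h(315,72)=(315*31+72)%997=864 -> [864]
  root=864
After append 31 (leaves=[40, 72, 98, 25, 31]):
  L0: [40, 72, 98, 25, 31]
  L1: h(40,72)=(40*31+72)%997=315 h(98,25)=(98*31+25)%997=72 h(31,31)=(31*31+31)%997=992 -> [315, 72, 992]
  L2: h(315,72)=(315*31+72)%997=864 h(992,992)=(992*31+992)%997=837 -> [864, 837]
  L3: h(864,837)=(864*31+837)%997=702 -> [702]
  root=702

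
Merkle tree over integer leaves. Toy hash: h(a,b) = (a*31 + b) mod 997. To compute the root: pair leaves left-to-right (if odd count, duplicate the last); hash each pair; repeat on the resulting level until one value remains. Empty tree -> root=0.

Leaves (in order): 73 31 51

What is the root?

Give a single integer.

L0: [73, 31, 51]
L1: h(73,31)=(73*31+31)%997=300 h(51,51)=(51*31+51)%997=635 -> [300, 635]
L2: h(300,635)=(300*31+635)%997=962 -> [962]

Answer: 962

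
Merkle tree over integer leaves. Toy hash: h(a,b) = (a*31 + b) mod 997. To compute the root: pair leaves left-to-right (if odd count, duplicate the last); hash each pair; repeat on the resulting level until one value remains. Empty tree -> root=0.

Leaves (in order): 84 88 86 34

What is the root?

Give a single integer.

L0: [84, 88, 86, 34]
L1: h(84,88)=(84*31+88)%997=698 h(86,34)=(86*31+34)%997=706 -> [698, 706]
L2: h(698,706)=(698*31+706)%997=410 -> [410]

Answer: 410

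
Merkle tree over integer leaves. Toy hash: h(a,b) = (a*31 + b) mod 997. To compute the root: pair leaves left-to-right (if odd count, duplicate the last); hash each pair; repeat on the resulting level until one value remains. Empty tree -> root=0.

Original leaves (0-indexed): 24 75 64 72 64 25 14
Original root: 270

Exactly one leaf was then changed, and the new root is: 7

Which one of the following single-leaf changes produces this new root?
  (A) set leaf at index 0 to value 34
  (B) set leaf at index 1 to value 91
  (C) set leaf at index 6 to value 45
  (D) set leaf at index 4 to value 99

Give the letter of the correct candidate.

Answer: D

Derivation:
Original leaves: [24, 75, 64, 72, 64, 25, 14]
Target new root: 7
Try each candidate change and compute the resulting root:
Candidate A: set leaf[0] = 34 -> leaves = [34, 75, 64, 72, 64, 25, 14]
  L0: [34, 75, 64, 72, 64, 25, 14]
  L1: h(34,75)=(34*31+75)%997=132 h(64,72)=(64*31+72)%997=62 h(64,25)=(64*31+25)%997=15 h(14,14)=(14*31+14)%997=448 -> [132, 62, 15, 448]
  L2: h(132,62)=(132*31+62)%997=166 h(15,448)=(15*31+448)%997=913 -> [166, 913]
  L3: h(166,913)=(166*31+913)%997=77 -> [77]
  root = 77 != target 7
Candidate B: set leaf[1] = 91 -> leaves = [24, 91, 64, 72, 64, 25, 14]
  L0: [24, 91, 64, 72, 64, 25, 14]
  L1: h(24,91)=(24*31+91)%997=835 h(64,72)=(64*31+72)%997=62 h(64,25)=(64*31+25)%997=15 h(14,14)=(14*31+14)%997=448 -> [835, 62, 15, 448]
  L2: h(835,62)=(835*31+62)%997=25 h(15,448)=(15*31+448)%997=913 -> [25, 913]
  L3: h(25,913)=(25*31+913)%997=691 -> [691]
  root = 691 != target 7
Candidate C: set leaf[6] = 45 -> leaves = [24, 75, 64, 72, 64, 25, 45]
  L0: [24, 75, 64, 72, 64, 25, 45]
  L1: h(24,75)=(24*31+75)%997=819 h(64,72)=(64*31+72)%997=62 h(64,25)=(64*31+25)%997=15 h(45,45)=(45*31+45)%997=443 -> [819, 62, 15, 443]
  L2: h(819,62)=(819*31+62)%997=526 h(15,443)=(15*31+443)%997=908 -> [526, 908]
  L3: h(526,908)=(526*31+908)%997=265 -> [265]
  root = 265 != target 7
Candidate D: set leaf[4] = 99 -> leaves = [24, 75, 64, 72, 99, 25, 14]
  L0: [24, 75, 64, 72, 99, 25, 14]
  L1: h(24,75)=(24*31+75)%997=819 h(64,72)=(64*31+72)%997=62 h(99,25)=(99*31+25)%997=103 h(14,14)=(14*31+14)%997=448 -> [819, 62, 103, 448]
  L2: h(819,62)=(819*31+62)%997=526 h(103,448)=(103*31+448)%997=650 -> [526, 650]
  L3: h(526,650)=(526*31+650)%997=7 -> [7]
  root = 7 == target 7  ** MATCH **
Candidate D produces the target root.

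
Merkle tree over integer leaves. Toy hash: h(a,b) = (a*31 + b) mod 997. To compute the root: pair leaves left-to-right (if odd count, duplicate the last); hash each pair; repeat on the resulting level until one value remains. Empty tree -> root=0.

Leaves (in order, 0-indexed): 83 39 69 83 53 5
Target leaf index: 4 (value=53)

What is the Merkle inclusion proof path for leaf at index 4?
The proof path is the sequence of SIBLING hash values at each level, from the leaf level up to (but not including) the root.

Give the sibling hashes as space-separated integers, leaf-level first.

Answer: 5 651 443

Derivation:
L0 (leaves): [83, 39, 69, 83, 53, 5], target index=4
L1: h(83,39)=(83*31+39)%997=618 [pair 0] h(69,83)=(69*31+83)%997=228 [pair 1] h(53,5)=(53*31+5)%997=651 [pair 2] -> [618, 228, 651]
  Sibling for proof at L0: 5
L2: h(618,228)=(618*31+228)%997=443 [pair 0] h(651,651)=(651*31+651)%997=892 [pair 1] -> [443, 892]
  Sibling for proof at L1: 651
L3: h(443,892)=(443*31+892)%997=667 [pair 0] -> [667]
  Sibling for proof at L2: 443
Root: 667
Proof path (sibling hashes from leaf to root): [5, 651, 443]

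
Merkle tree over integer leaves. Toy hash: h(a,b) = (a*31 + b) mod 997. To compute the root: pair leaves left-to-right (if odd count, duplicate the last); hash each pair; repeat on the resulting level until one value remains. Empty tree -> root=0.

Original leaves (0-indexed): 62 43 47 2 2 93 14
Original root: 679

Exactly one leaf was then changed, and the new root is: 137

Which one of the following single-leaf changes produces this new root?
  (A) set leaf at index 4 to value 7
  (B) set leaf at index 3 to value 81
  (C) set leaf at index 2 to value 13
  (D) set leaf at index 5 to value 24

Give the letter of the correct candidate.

Answer: B

Derivation:
Original leaves: [62, 43, 47, 2, 2, 93, 14]
Target new root: 137
Try each candidate change and compute the resulting root:
Candidate A: set leaf[4] = 7 -> leaves = [62, 43, 47, 2, 7, 93, 14]
  L0: [62, 43, 47, 2, 7, 93, 14]
  L1: h(62,43)=(62*31+43)%997=968 h(47,2)=(47*31+2)%997=462 h(7,93)=(7*31+93)%997=310 h(14,14)=(14*31+14)%997=448 -> [968, 462, 310, 448]
  L2: h(968,462)=(968*31+462)%997=560 h(310,448)=(310*31+448)%997=88 -> [560, 88]
  L3: h(560,88)=(560*31+88)%997=499 -> [499]
  root = 499 != target 137
Candidate B: set leaf[3] = 81 -> leaves = [62, 43, 47, 81, 2, 93, 14]
  L0: [62, 43, 47, 81, 2, 93, 14]
  L1: h(62,43)=(62*31+43)%997=968 h(47,81)=(47*31+81)%997=541 h(2,93)=(2*31+93)%997=155 h(14,14)=(14*31+14)%997=448 -> [968, 541, 155, 448]
  L2: h(968,541)=(968*31+541)%997=639 h(155,448)=(155*31+448)%997=268 -> [639, 268]
  L3: h(639,268)=(639*31+268)%997=137 -> [137]
  root = 137 == target 137  ** MATCH **
Candidate C: set leaf[2] = 13 -> leaves = [62, 43, 13, 2, 2, 93, 14]
  L0: [62, 43, 13, 2, 2, 93, 14]
  L1: h(62,43)=(62*31+43)%997=968 h(13,2)=(13*31+2)%997=405 h(2,93)=(2*31+93)%997=155 h(14,14)=(14*31+14)%997=448 -> [968, 405, 155, 448]
  L2: h(968,405)=(968*31+405)%997=503 h(155,448)=(155*31+448)%997=268 -> [503, 268]
  L3: h(503,268)=(503*31+268)%997=906 -> [906]
  root = 906 != target 137
Candidate D: set leaf[5] = 24 -> leaves = [62, 43, 47, 2, 2, 24, 14]
  L0: [62, 43, 47, 2, 2, 24, 14]
  L1: h(62,43)=(62*31+43)%997=968 h(47,2)=(47*31+2)%997=462 h(2,24)=(2*31+24)%997=86 h(14,14)=(14*31+14)%997=448 -> [968, 462, 86, 448]
  L2: h(968,462)=(968*31+462)%997=560 h(86,448)=(86*31+448)%997=123 -> [560, 123]
  L3: h(560,123)=(560*31+123)%997=534 -> [534]
  root = 534 != target 137
Candidate B produces the target root.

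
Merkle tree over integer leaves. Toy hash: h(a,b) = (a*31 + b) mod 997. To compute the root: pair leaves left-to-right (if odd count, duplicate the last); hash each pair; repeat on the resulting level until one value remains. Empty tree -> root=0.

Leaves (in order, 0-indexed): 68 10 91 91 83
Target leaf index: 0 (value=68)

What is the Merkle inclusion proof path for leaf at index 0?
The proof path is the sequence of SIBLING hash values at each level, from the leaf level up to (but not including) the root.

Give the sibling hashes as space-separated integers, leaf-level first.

Answer: 10 918 247

Derivation:
L0 (leaves): [68, 10, 91, 91, 83], target index=0
L1: h(68,10)=(68*31+10)%997=124 [pair 0] h(91,91)=(91*31+91)%997=918 [pair 1] h(83,83)=(83*31+83)%997=662 [pair 2] -> [124, 918, 662]
  Sibling for proof at L0: 10
L2: h(124,918)=(124*31+918)%997=774 [pair 0] h(662,662)=(662*31+662)%997=247 [pair 1] -> [774, 247]
  Sibling for proof at L1: 918
L3: h(774,247)=(774*31+247)%997=313 [pair 0] -> [313]
  Sibling for proof at L2: 247
Root: 313
Proof path (sibling hashes from leaf to root): [10, 918, 247]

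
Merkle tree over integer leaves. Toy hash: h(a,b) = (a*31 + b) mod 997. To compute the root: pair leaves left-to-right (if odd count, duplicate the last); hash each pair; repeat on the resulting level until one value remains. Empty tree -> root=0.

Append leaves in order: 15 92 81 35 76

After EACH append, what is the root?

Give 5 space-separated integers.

Answer: 15 557 916 870 109

Derivation:
After append 15 (leaves=[15]):
  L0: [15]
  root=15
After append 92 (leaves=[15, 92]):
  L0: [15, 92]
  L1: h(15,92)=(15*31+92)%997=557 -> [557]
  root=557
After append 81 (leaves=[15, 92, 81]):
  L0: [15, 92, 81]
  L1: h(15,92)=(15*31+92)%997=557 h(81,81)=(81*31+81)%997=598 -> [557, 598]
  L2: h(557,598)=(557*31+598)%997=916 -> [916]
  root=916
After append 35 (leaves=[15, 92, 81, 35]):
  L0: [15, 92, 81, 35]
  L1: h(15,92)=(15*31+92)%997=557 h(81,35)=(81*31+35)%997=552 -> [557, 552]
  L2: h(557,552)=(557*31+552)%997=870 -> [870]
  root=870
After append 76 (leaves=[15, 92, 81, 35, 76]):
  L0: [15, 92, 81, 35, 76]
  L1: h(15,92)=(15*31+92)%997=557 h(81,35)=(81*31+35)%997=552 h(76,76)=(76*31+76)%997=438 -> [557, 552, 438]
  L2: h(557,552)=(557*31+552)%997=870 h(438,438)=(438*31+438)%997=58 -> [870, 58]
  L3: h(870,58)=(870*31+58)%997=109 -> [109]
  root=109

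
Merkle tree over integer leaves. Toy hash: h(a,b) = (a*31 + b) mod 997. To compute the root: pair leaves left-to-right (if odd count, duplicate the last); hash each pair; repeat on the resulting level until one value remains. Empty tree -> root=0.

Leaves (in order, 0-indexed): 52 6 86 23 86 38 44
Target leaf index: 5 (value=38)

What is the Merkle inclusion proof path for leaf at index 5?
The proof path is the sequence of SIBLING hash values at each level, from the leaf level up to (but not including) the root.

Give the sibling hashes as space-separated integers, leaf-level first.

L0 (leaves): [52, 6, 86, 23, 86, 38, 44], target index=5
L1: h(52,6)=(52*31+6)%997=621 [pair 0] h(86,23)=(86*31+23)%997=695 [pair 1] h(86,38)=(86*31+38)%997=710 [pair 2] h(44,44)=(44*31+44)%997=411 [pair 3] -> [621, 695, 710, 411]
  Sibling for proof at L0: 86
L2: h(621,695)=(621*31+695)%997=6 [pair 0] h(710,411)=(710*31+411)%997=487 [pair 1] -> [6, 487]
  Sibling for proof at L1: 411
L3: h(6,487)=(6*31+487)%997=673 [pair 0] -> [673]
  Sibling for proof at L2: 6
Root: 673
Proof path (sibling hashes from leaf to root): [86, 411, 6]

Answer: 86 411 6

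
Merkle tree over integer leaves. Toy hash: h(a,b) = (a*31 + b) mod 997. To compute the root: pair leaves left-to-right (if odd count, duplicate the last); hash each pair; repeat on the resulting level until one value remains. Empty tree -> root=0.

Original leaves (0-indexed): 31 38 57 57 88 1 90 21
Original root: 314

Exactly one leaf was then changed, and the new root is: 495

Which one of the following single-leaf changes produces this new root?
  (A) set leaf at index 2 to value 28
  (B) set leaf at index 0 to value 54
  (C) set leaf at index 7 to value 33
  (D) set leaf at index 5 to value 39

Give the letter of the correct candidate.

Answer: D

Derivation:
Original leaves: [31, 38, 57, 57, 88, 1, 90, 21]
Target new root: 495
Try each candidate change and compute the resulting root:
Candidate A: set leaf[2] = 28 -> leaves = [31, 38, 28, 57, 88, 1, 90, 21]
  L0: [31, 38, 28, 57, 88, 1, 90, 21]
  L1: h(31,38)=(31*31+38)%997=2 h(28,57)=(28*31+57)%997=925 h(88,1)=(88*31+1)%997=735 h(90,21)=(90*31+21)%997=817 -> [2, 925, 735, 817]
  L2: h(2,925)=(2*31+925)%997=987 h(735,817)=(735*31+817)%997=671 -> [987, 671]
  L3: h(987,671)=(987*31+671)%997=361 -> [361]
  root = 361 != target 495
Candidate B: set leaf[0] = 54 -> leaves = [54, 38, 57, 57, 88, 1, 90, 21]
  L0: [54, 38, 57, 57, 88, 1, 90, 21]
  L1: h(54,38)=(54*31+38)%997=715 h(57,57)=(57*31+57)%997=827 h(88,1)=(88*31+1)%997=735 h(90,21)=(90*31+21)%997=817 -> [715, 827, 735, 817]
  L2: h(715,827)=(715*31+827)%997=61 h(735,817)=(735*31+817)%997=671 -> [61, 671]
  L3: h(61,671)=(61*31+671)%997=568 -> [568]
  root = 568 != target 495
Candidate C: set leaf[7] = 33 -> leaves = [31, 38, 57, 57, 88, 1, 90, 33]
  L0: [31, 38, 57, 57, 88, 1, 90, 33]
  L1: h(31,38)=(31*31+38)%997=2 h(57,57)=(57*31+57)%997=827 h(88,1)=(88*31+1)%997=735 h(90,33)=(90*31+33)%997=829 -> [2, 827, 735, 829]
  L2: h(2,827)=(2*31+827)%997=889 h(735,829)=(735*31+829)%997=683 -> [889, 683]
  L3: h(889,683)=(889*31+683)%997=326 -> [326]
  root = 326 != target 495
Candidate D: set leaf[5] = 39 -> leaves = [31, 38, 57, 57, 88, 39, 90, 21]
  L0: [31, 38, 57, 57, 88, 39, 90, 21]
  L1: h(31,38)=(31*31+38)%997=2 h(57,57)=(57*31+57)%997=827 h(88,39)=(88*31+39)%997=773 h(90,21)=(90*31+21)%997=817 -> [2, 827, 773, 817]
  L2: h(2,827)=(2*31+827)%997=889 h(773,817)=(773*31+817)%997=852 -> [889, 852]
  L3: h(889,852)=(889*31+852)%997=495 -> [495]
  root = 495 == target 495  ** MATCH **
Candidate D produces the target root.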